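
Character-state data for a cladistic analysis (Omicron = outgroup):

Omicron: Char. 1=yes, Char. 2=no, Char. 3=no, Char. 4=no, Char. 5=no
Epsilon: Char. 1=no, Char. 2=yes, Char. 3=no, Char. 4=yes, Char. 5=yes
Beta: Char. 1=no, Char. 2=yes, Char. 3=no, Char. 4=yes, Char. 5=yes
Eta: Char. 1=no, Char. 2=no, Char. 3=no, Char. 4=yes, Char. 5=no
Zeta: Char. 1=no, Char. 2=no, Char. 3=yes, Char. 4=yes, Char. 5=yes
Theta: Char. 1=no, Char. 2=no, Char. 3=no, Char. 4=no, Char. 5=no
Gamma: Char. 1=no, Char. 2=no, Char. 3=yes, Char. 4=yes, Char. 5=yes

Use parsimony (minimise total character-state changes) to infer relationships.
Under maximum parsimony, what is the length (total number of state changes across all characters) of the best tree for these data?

5

Character polarity is set by the outgroup: the derived state is whichever differs from the outgroup's state, so for Char. 1 the derived state is 'no', and for the remaining characters it is 'yes'.
All ingroup taxa share the derived state 'no' for Char. 1; it defines the ingroup but does not resolve relationships within it.
Char. 2: derived state 'yes' in Beta and Epsilon only — synapomorphy for {Beta, Epsilon}.
Only Gamma and Zeta show the derived state 'yes' for Char. 3, supporting them as a clade.
Char. 4: derived state 'yes' in Beta, Epsilon, Eta, Gamma, and Zeta only — synapomorphy for {Beta, Epsilon, Eta, Gamma, Zeta}.
Char. 5: derived state 'yes' in Beta, Epsilon, Gamma, and Zeta only — synapomorphy for {Beta, Epsilon, Gamma, Zeta}.
Most parsimonious ingroup topology: ((((Epsilon,Beta),(Zeta,Gamma)),Eta),Theta).
Changes per character on this tree: Char. 1: 1; Char. 2: 1; Char. 3: 1; Char. 4: 1; Char. 5: 1.
Total = 5.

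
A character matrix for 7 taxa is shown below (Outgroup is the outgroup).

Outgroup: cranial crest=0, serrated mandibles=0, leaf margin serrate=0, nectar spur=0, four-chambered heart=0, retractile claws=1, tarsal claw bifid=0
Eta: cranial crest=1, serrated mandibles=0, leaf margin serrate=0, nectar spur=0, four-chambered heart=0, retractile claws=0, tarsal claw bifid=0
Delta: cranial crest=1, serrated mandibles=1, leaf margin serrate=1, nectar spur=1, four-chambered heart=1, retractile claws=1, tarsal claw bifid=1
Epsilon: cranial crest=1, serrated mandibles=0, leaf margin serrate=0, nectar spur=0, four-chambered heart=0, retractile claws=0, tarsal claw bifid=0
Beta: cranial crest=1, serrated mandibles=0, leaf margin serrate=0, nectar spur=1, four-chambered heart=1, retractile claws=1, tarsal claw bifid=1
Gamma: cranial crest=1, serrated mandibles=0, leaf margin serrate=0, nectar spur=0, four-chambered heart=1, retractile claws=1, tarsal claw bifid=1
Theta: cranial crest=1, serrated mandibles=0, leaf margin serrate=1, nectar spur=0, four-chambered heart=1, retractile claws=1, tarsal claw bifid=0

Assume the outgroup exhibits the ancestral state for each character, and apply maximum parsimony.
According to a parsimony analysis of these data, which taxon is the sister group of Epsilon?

Eta

Character polarity is set by the outgroup: the derived state is whichever differs from the outgroup's state, so for retractile claws the derived state is '0', and for the remaining characters it is '1'.
cranial crest (derived state '1') is shared by all ingroup taxa — unites the whole ingroup.
serrated mandibles (derived state '1') is unique to Delta (autapomorphy; uninformative for grouping).
leaf margin serrate groups Delta and Theta, which is incompatible with the clades supported by the remaining characters; treating it as convergent (homoplasy) costs fewer steps than any alternative tree.
nectar spur: derived state '1' in Beta and Delta only — synapomorphy for {Beta, Delta}.
four-chambered heart: derived state '1' in Beta, Delta, Gamma, and Theta only — synapomorphy for {Beta, Delta, Gamma, Theta}.
retractile claws: derived state '0' in Epsilon and Eta only — synapomorphy for {Epsilon, Eta}.
Only Beta, Delta, and Gamma show the derived state '1' for tarsal claw bifid, supporting them as a clade.
Most parsimonious ingroup topology: ((Eta,Epsilon),(((Delta,Beta),Gamma),Theta)).
Epsilon and Eta form a cherry on this tree, so they are sister taxa.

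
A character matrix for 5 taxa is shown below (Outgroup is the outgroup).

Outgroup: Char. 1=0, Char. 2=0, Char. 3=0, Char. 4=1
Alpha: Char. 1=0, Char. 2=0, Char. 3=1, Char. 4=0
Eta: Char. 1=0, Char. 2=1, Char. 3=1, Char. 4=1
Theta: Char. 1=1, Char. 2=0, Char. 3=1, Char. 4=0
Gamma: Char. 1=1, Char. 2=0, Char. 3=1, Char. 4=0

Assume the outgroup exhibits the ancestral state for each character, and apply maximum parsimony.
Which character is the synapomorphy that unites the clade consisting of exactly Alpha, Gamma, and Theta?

Char. 4

Character polarity is set by the outgroup: the derived state is whichever differs from the outgroup's state, so for Char. 4 the derived state is '0', and for the remaining characters it is '1'.
Char. 1: derived state '1' in Gamma and Theta only — synapomorphy for {Gamma, Theta}.
Char. 2 (derived state '1') is unique to Eta (autapomorphy; uninformative for grouping).
All ingroup taxa share the derived state '1' for Char. 3; it defines the ingroup but does not resolve relationships within it.
Only Alpha, Gamma, and Theta show the derived state '0' for Char. 4, supporting them as a clade.
Most parsimonious ingroup topology: ((Alpha,(Theta,Gamma)),Eta).
The clade {Alpha, Gamma, Theta} is supported by Char. 4: its derived state '0' occurs in exactly those taxa and in no other taxon (including the outgroup).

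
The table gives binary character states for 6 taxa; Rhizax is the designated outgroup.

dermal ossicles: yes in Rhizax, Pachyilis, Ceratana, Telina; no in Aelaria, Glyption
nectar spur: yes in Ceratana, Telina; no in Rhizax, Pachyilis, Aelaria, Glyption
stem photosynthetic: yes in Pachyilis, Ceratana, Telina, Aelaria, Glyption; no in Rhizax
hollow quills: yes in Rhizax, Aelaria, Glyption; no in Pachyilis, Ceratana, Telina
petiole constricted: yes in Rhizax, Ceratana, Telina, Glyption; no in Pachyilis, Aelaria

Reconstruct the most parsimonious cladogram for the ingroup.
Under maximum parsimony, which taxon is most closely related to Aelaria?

Character polarity is set by the outgroup: the derived state is whichever differs from the outgroup's state, so for dermal ossicles, hollow quills, petiole constricted the derived state is 'no', and for the remaining characters it is 'yes'.
dermal ossicles (derived state 'no') is shared by Aelaria and Glyption — a synapomorphy uniting that clade.
Only Ceratana and Telina show the derived state 'yes' for nectar spur, supporting them as a clade.
stem photosynthetic (derived state 'yes') is shared by all ingroup taxa — unites the whole ingroup.
hollow quills: derived state 'no' in Ceratana, Pachyilis, and Telina only — synapomorphy for {Ceratana, Pachyilis, Telina}.
petiole constricted (state 'no') occurs in Aelaria and Pachyilis but conflicts with the nesting implied by the other characters — most parsimoniously interpreted as homoplasy.
Most parsimonious ingroup topology: ((Pachyilis,(Ceratana,Telina)),(Aelaria,Glyption)).
Aelaria and Glyption form a cherry on this tree, so they are sister taxa.

Glyption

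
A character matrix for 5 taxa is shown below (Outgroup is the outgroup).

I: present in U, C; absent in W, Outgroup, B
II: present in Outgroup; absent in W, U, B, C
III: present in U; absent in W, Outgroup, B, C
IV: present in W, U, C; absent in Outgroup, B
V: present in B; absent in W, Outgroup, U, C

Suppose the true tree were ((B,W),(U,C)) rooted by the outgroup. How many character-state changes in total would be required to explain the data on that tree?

6

Map each character onto ((B,W),(U,C)) (rooted by Outgroup) and count the minimum state changes it requires (Fitch parsimony):
I: 1; II: 1; III: 1; IV: 2; V: 1.
Total tree length = 6.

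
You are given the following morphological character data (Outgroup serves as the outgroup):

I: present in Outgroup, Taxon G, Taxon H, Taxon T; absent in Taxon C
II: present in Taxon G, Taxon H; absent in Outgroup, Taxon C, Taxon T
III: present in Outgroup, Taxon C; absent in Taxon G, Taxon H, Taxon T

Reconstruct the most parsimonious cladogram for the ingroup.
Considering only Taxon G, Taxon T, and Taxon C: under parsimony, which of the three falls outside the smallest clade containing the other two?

Taxon C

Character polarity is set by the outgroup: the derived state is whichever differs from the outgroup's state, so for I, III the derived state is 'absent', and for the remaining characters it is 'present'.
I: derived state 'absent' in Taxon C only — an autapomorphy, so it tells us nothing about relationships among taxa.
Only Taxon G and Taxon H show the derived state 'present' for II, supporting them as a clade.
Only Taxon G, Taxon H, and Taxon T show the derived state 'absent' for III, supporting them as a clade.
Most parsimonious ingroup topology: (((Taxon G,Taxon H),Taxon T),Taxon C).
Taxon G and Taxon T share a more recent common ancestor with each other than either does with Taxon C, so Taxon C is the least closely related of the three.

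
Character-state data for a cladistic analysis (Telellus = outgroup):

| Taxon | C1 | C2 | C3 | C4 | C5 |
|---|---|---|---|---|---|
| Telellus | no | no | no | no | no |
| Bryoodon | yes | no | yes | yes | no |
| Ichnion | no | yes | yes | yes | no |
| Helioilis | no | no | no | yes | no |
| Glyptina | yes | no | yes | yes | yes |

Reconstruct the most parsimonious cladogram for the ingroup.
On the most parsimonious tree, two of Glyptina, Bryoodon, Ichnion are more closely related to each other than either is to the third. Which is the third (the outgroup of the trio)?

Ichnion

The outgroup has state 'no' for every character, so 'yes' is the derived state throughout.
Only Bryoodon and Glyptina show the derived state 'yes' for C1, supporting them as a clade.
C2: derived state 'yes' in Ichnion only — an autapomorphy, so it tells us nothing about relationships among taxa.
C3: derived state 'yes' in Bryoodon, Glyptina, and Ichnion only — synapomorphy for {Bryoodon, Glyptina, Ichnion}.
All ingroup taxa share the derived state 'yes' for C4; it defines the ingroup but does not resolve relationships within it.
C5: derived state 'yes' in Glyptina only — an autapomorphy, so it tells us nothing about relationships among taxa.
Most parsimonious ingroup topology: (Helioilis,(Ichnion,(Bryoodon,Glyptina))).
Bryoodon and Glyptina share a more recent common ancestor with each other than either does with Ichnion, so Ichnion is the least closely related of the three.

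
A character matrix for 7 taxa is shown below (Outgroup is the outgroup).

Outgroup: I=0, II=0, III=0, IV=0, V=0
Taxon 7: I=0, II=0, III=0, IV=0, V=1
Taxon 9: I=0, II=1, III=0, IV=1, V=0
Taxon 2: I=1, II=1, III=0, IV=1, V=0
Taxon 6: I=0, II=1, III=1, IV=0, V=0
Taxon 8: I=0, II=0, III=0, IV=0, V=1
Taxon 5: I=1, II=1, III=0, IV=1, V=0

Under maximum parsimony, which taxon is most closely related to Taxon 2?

Taxon 5

The outgroup has state '0' for every character, so '1' is the derived state throughout.
Only Taxon 2 and Taxon 5 show the derived state '1' for I, supporting them as a clade.
II (derived state '1') is shared by Taxon 2, Taxon 5, Taxon 6, and Taxon 9 — a synapomorphy uniting that clade.
III (derived state '1') is unique to Taxon 6 (autapomorphy; uninformative for grouping).
IV (derived state '1') is shared by Taxon 2, Taxon 5, and Taxon 9 — a synapomorphy uniting that clade.
V: derived state '1' in Taxon 7 and Taxon 8 only — synapomorphy for {Taxon 7, Taxon 8}.
Most parsimonious ingroup topology: ((Taxon 7,Taxon 8),((Taxon 9,(Taxon 2,Taxon 5)),Taxon 6)).
Taxon 2 and Taxon 5 form a cherry on this tree, so they are sister taxa.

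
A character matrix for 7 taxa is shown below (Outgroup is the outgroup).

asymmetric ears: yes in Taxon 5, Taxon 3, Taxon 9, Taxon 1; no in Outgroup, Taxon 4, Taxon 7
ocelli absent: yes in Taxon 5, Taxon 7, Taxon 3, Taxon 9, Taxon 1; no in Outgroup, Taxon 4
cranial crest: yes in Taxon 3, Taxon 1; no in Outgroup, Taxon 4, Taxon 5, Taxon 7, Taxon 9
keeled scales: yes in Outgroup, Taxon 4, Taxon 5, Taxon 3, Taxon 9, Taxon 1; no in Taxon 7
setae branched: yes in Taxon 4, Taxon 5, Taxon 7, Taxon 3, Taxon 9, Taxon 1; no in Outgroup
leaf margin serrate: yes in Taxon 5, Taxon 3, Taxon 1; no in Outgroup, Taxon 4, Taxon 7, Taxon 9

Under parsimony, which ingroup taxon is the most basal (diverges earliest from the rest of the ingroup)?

Taxon 4

Character polarity is set by the outgroup: the derived state is whichever differs from the outgroup's state, so for keeled scales the derived state is 'no', and for the remaining characters it is 'yes'.
Only Taxon 1, Taxon 3, Taxon 5, and Taxon 9 show the derived state 'yes' for asymmetric ears, supporting them as a clade.
ocelli absent (derived state 'yes') is shared by Taxon 1, Taxon 3, Taxon 5, Taxon 7, and Taxon 9 — a synapomorphy uniting that clade.
cranial crest (derived state 'yes') is shared by Taxon 1 and Taxon 3 — a synapomorphy uniting that clade.
keeled scales (derived state 'no') is unique to Taxon 7 (autapomorphy; uninformative for grouping).
All ingroup taxa share the derived state 'yes' for setae branched; it defines the ingroup but does not resolve relationships within it.
leaf margin serrate (derived state 'yes') is shared by Taxon 1, Taxon 3, and Taxon 5 — a synapomorphy uniting that clade.
Most parsimonious ingroup topology: (Taxon 4,(((Taxon 5,(Taxon 3,Taxon 1)),Taxon 9),Taxon 7)).
Taxon 4 is sister to the clade containing all other ingroup taxa, so it is the earliest-diverging (most basal) ingroup lineage.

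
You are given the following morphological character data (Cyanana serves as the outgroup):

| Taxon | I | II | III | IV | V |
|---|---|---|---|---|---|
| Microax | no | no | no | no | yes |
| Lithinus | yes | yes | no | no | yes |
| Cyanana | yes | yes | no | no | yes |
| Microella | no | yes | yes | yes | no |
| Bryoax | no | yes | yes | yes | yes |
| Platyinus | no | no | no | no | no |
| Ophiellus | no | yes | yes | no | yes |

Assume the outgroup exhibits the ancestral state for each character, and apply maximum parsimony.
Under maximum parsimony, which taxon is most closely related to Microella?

Bryoax

Character polarity is set by the outgroup: the derived state is whichever differs from the outgroup's state, so for I, II, V the derived state is 'no', and for the remaining characters it is 'yes'.
I (derived state 'no') is shared by Bryoax, Microax, Microella, Ophiellus, and Platyinus — a synapomorphy uniting that clade.
II (derived state 'no') is shared by Microax and Platyinus — a synapomorphy uniting that clade.
Only Bryoax, Microella, and Ophiellus show the derived state 'yes' for III, supporting them as a clade.
IV: derived state 'yes' in Bryoax and Microella only — synapomorphy for {Bryoax, Microella}.
V groups Microella and Platyinus, which is incompatible with the clades supported by the remaining characters; treating it as convergent (homoplasy) costs fewer steps than any alternative tree.
Most parsimonious ingroup topology: (((Ophiellus,(Bryoax,Microella)),(Microax,Platyinus)),Lithinus).
Microella and Bryoax form a cherry on this tree, so they are sister taxa.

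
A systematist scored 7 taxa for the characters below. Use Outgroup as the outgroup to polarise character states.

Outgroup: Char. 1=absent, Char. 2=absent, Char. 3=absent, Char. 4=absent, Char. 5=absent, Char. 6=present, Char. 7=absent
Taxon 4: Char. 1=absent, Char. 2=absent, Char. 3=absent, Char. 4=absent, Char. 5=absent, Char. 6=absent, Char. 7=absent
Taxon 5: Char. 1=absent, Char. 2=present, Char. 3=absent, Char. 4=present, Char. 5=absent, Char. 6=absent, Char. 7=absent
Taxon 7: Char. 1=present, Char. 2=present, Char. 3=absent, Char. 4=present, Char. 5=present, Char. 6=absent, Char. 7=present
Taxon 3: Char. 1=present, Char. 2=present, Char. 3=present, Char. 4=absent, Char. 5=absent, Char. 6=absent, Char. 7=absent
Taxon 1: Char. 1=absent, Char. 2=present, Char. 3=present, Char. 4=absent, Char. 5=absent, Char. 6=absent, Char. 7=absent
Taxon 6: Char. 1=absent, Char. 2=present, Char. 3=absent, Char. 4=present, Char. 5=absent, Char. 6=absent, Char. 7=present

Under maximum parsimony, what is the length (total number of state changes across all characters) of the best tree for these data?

8

Character polarity is set by the outgroup: the derived state is whichever differs from the outgroup's state, so for Char. 6 the derived state is 'absent', and for the remaining characters it is 'present'.
Char. 1 groups Taxon 3 and Taxon 7, which is incompatible with the clades supported by the remaining characters; treating it as convergent (homoplasy) costs fewer steps than any alternative tree.
Char. 2 (derived state 'present') is shared by Taxon 1, Taxon 3, Taxon 5, Taxon 6, and Taxon 7 — a synapomorphy uniting that clade.
Only Taxon 1 and Taxon 3 show the derived state 'present' for Char. 3, supporting them as a clade.
Char. 4: derived state 'present' in Taxon 5, Taxon 6, and Taxon 7 only — synapomorphy for {Taxon 5, Taxon 6, Taxon 7}.
Char. 5 (derived state 'present') is unique to Taxon 7 (autapomorphy; uninformative for grouping).
Char. 6 (derived state 'absent') is shared by all ingroup taxa — unites the whole ingroup.
Char. 7 (derived state 'present') is shared by Taxon 6 and Taxon 7 — a synapomorphy uniting that clade.
Most parsimonious ingroup topology: (Taxon 4,((Taxon 5,(Taxon 7,Taxon 6)),(Taxon 3,Taxon 1))).
Changes per character on this tree: Char. 1: 2; Char. 2: 1; Char. 3: 1; Char. 4: 1; Char. 5: 1; Char. 6: 1; Char. 7: 1.
Total = 8.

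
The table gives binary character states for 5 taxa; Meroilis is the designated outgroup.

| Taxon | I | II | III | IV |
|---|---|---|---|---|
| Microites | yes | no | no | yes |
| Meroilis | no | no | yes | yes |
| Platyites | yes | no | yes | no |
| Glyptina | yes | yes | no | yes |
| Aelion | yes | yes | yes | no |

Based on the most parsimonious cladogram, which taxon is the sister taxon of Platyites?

Aelion

Character polarity is set by the outgroup: the derived state is whichever differs from the outgroup's state, so for III, IV the derived state is 'no', and for the remaining characters it is 'yes'.
All ingroup taxa share the derived state 'yes' for I; it defines the ingroup but does not resolve relationships within it.
II (state 'yes') occurs in Aelion and Glyptina but conflicts with the nesting implied by the other characters — most parsimoniously interpreted as homoplasy.
Only Glyptina and Microites show the derived state 'no' for III, supporting them as a clade.
IV (derived state 'no') is shared by Aelion and Platyites — a synapomorphy uniting that clade.
Most parsimonious ingroup topology: ((Glyptina,Microites),(Platyites,Aelion)).
Platyites and Aelion form a cherry on this tree, so they are sister taxa.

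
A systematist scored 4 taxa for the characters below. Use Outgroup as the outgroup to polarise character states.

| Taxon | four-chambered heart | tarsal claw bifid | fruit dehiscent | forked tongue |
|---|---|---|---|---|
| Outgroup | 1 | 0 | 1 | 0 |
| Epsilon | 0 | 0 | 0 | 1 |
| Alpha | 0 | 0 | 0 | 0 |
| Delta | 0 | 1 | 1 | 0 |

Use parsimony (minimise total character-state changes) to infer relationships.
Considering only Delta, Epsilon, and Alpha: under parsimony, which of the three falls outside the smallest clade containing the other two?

Delta

Character polarity is set by the outgroup: the derived state is whichever differs from the outgroup's state, so for four-chambered heart, fruit dehiscent the derived state is '0', and for the remaining characters it is '1'.
four-chambered heart (derived state '0') is shared by all ingroup taxa — unites the whole ingroup.
tarsal claw bifid (derived state '1') is unique to Delta (autapomorphy; uninformative for grouping).
Only Alpha and Epsilon show the derived state '0' for fruit dehiscent, supporting them as a clade.
forked tongue: derived state '1' in Epsilon only — an autapomorphy, so it tells us nothing about relationships among taxa.
Most parsimonious ingroup topology: ((Epsilon,Alpha),Delta).
Alpha and Epsilon share a more recent common ancestor with each other than either does with Delta, so Delta is the least closely related of the three.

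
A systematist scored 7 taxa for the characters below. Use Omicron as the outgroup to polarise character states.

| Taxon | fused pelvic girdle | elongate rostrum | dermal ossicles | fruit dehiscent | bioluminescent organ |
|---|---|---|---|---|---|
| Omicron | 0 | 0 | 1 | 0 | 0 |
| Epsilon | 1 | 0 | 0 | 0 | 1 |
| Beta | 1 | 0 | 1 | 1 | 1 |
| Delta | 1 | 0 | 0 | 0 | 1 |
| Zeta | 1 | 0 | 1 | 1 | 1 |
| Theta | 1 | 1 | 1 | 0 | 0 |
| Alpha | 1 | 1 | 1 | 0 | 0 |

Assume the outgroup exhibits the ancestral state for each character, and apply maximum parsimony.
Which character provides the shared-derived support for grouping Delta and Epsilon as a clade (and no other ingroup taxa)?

dermal ossicles

Character polarity is set by the outgroup: the derived state is whichever differs from the outgroup's state, so for dermal ossicles the derived state is '0', and for the remaining characters it is '1'.
fused pelvic girdle (derived state '1') is shared by all ingroup taxa — unites the whole ingroup.
elongate rostrum (derived state '1') is shared by Alpha and Theta — a synapomorphy uniting that clade.
dermal ossicles (derived state '0') is shared by Delta and Epsilon — a synapomorphy uniting that clade.
Only Beta and Zeta show the derived state '1' for fruit dehiscent, supporting them as a clade.
bioluminescent organ (derived state '1') is shared by Beta, Delta, Epsilon, and Zeta — a synapomorphy uniting that clade.
Most parsimonious ingroup topology: (((Epsilon,Delta),(Beta,Zeta)),(Theta,Alpha)).
The clade {Delta, Epsilon} is supported by dermal ossicles: its derived state '0' occurs in exactly those taxa and in no other taxon (including the outgroup).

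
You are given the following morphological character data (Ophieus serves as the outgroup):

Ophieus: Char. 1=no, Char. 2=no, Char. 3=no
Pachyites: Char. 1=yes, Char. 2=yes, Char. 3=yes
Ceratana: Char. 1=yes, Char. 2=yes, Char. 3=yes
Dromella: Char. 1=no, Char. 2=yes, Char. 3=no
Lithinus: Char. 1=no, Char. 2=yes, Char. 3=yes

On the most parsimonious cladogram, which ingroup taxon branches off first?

The outgroup has state 'no' for every character, so 'yes' is the derived state throughout.
Char. 1 (derived state 'yes') is shared by Ceratana and Pachyites — a synapomorphy uniting that clade.
All ingroup taxa share the derived state 'yes' for Char. 2; it defines the ingroup but does not resolve relationships within it.
Only Ceratana, Lithinus, and Pachyites show the derived state 'yes' for Char. 3, supporting them as a clade.
Most parsimonious ingroup topology: (((Pachyites,Ceratana),Lithinus),Dromella).
Dromella is sister to the clade containing all other ingroup taxa, so it is the earliest-diverging (most basal) ingroup lineage.

Dromella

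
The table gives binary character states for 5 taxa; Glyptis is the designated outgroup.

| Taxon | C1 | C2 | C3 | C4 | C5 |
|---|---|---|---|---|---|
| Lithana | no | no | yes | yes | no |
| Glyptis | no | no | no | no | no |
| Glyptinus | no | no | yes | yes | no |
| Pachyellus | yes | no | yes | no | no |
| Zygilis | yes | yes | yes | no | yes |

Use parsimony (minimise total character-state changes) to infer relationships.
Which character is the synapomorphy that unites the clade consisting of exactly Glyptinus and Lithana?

C4

The outgroup has state 'no' for every character, so 'yes' is the derived state throughout.
Only Pachyellus and Zygilis show the derived state 'yes' for C1, supporting them as a clade.
C2: derived state 'yes' in Zygilis only — an autapomorphy, so it tells us nothing about relationships among taxa.
C3 (derived state 'yes') is shared by all ingroup taxa — unites the whole ingroup.
Only Glyptinus and Lithana show the derived state 'yes' for C4, supporting them as a clade.
C5 (derived state 'yes') is unique to Zygilis (autapomorphy; uninformative for grouping).
Most parsimonious ingroup topology: ((Zygilis,Pachyellus),(Lithana,Glyptinus)).
The clade {Glyptinus, Lithana} is supported by C4: its derived state 'yes' occurs in exactly those taxa and in no other taxon (including the outgroup).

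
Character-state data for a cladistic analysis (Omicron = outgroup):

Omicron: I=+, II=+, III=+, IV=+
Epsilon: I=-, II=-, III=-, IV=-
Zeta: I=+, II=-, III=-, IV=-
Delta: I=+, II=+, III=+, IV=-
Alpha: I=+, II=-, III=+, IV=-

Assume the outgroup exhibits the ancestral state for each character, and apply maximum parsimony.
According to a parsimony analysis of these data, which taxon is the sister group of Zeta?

Epsilon

The outgroup has state '+' for every character, so '-' is the derived state throughout.
I: derived state '-' in Epsilon only — an autapomorphy, so it tells us nothing about relationships among taxa.
Only Alpha, Epsilon, and Zeta show the derived state '-' for II, supporting them as a clade.
III (derived state '-') is shared by Epsilon and Zeta — a synapomorphy uniting that clade.
All ingroup taxa share the derived state '-' for IV; it defines the ingroup but does not resolve relationships within it.
Most parsimonious ingroup topology: (((Epsilon,Zeta),Alpha),Delta).
Zeta and Epsilon form a cherry on this tree, so they are sister taxa.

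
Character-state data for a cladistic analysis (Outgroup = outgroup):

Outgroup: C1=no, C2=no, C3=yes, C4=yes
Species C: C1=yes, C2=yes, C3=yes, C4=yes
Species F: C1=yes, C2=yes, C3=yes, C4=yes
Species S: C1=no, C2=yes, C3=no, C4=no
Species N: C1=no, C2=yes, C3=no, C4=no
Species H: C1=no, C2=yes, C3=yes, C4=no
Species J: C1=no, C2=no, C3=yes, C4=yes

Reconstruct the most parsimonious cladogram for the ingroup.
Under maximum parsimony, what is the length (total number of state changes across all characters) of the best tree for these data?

4

Character polarity is set by the outgroup: the derived state is whichever differs from the outgroup's state, so for C3, C4 the derived state is 'no', and for the remaining characters it is 'yes'.
C1 (derived state 'yes') is shared by Species C and Species F — a synapomorphy uniting that clade.
C2: derived state 'yes' in Species C, Species F, Species H, Species N, and Species S only — synapomorphy for {Species C, Species F, Species H, Species N, Species S}.
C3: derived state 'no' in Species N and Species S only — synapomorphy for {Species N, Species S}.
C4 (derived state 'no') is shared by Species H, Species N, and Species S — a synapomorphy uniting that clade.
Most parsimonious ingroup topology: (((Species C,Species F),((Species S,Species N),Species H)),Species J).
Changes per character on this tree: C1: 1; C2: 1; C3: 1; C4: 1.
Total = 4.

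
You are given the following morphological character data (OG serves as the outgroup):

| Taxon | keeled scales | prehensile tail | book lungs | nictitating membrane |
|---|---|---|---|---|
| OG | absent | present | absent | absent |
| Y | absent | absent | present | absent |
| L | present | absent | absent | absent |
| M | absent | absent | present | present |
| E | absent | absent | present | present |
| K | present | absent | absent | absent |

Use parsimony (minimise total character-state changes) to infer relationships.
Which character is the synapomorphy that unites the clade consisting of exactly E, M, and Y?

Character polarity is set by the outgroup: the derived state is whichever differs from the outgroup's state, so for prehensile tail the derived state is 'absent', and for the remaining characters it is 'present'.
keeled scales (derived state 'present') is shared by K and L — a synapomorphy uniting that clade.
All ingroup taxa share the derived state 'absent' for prehensile tail; it defines the ingroup but does not resolve relationships within it.
Only E, M, and Y show the derived state 'present' for book lungs, supporting them as a clade.
nictitating membrane: derived state 'present' in E and M only — synapomorphy for {E, M}.
Most parsimonious ingroup topology: ((Y,(M,E)),(L,K)).
The clade {E, M, Y} is supported by book lungs: its derived state 'present' occurs in exactly those taxa and in no other taxon (including the outgroup).

book lungs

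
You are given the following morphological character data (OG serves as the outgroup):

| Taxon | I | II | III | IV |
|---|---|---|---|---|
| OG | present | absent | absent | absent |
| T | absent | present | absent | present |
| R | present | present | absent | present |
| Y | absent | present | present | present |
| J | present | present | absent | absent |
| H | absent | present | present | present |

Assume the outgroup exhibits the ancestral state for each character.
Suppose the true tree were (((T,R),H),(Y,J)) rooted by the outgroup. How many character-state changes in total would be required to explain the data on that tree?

Map each character onto (((T,R),H),(Y,J)) (rooted by OG) and count the minimum state changes it requires (Fitch parsimony):
I: 3; II: 1; III: 2; IV: 2.
Total tree length = 8.

8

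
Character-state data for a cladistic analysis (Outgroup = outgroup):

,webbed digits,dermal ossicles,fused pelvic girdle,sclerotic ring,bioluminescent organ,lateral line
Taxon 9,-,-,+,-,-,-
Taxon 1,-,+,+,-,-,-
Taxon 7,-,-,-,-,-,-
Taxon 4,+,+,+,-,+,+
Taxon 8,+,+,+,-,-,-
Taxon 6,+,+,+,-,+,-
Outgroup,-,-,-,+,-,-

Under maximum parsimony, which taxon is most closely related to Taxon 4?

Character polarity is set by the outgroup: the derived state is whichever differs from the outgroup's state, so for sclerotic ring the derived state is '-', and for the remaining characters it is '+'.
webbed digits: derived state '+' in Taxon 4, Taxon 6, and Taxon 8 only — synapomorphy for {Taxon 4, Taxon 6, Taxon 8}.
Only Taxon 1, Taxon 4, Taxon 6, and Taxon 8 show the derived state '+' for dermal ossicles, supporting them as a clade.
fused pelvic girdle: derived state '+' in Taxon 1, Taxon 4, Taxon 6, Taxon 8, and Taxon 9 only — synapomorphy for {Taxon 1, Taxon 4, Taxon 6, Taxon 8, Taxon 9}.
sclerotic ring (derived state '-') is shared by all ingroup taxa — unites the whole ingroup.
Only Taxon 4 and Taxon 6 show the derived state '+' for bioluminescent organ, supporting them as a clade.
lateral line (derived state '+') is unique to Taxon 4 (autapomorphy; uninformative for grouping).
Most parsimonious ingroup topology: ((Taxon 9,(Taxon 1,(Taxon 8,(Taxon 4,Taxon 6)))),Taxon 7).
Taxon 4 and Taxon 6 form a cherry on this tree, so they are sister taxa.

Taxon 6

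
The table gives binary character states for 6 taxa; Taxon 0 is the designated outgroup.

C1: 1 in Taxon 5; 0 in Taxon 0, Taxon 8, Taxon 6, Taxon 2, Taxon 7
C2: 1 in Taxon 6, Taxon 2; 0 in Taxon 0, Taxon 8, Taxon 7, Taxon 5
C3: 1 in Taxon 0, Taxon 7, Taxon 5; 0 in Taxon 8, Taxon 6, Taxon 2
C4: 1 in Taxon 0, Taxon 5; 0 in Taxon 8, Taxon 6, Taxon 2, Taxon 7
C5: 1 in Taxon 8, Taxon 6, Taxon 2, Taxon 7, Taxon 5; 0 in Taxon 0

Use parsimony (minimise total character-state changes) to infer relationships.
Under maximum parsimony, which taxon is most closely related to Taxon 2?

Character polarity is set by the outgroup: the derived state is whichever differs from the outgroup's state, so for C3, C4 the derived state is '0', and for the remaining characters it is '1'.
C1 (derived state '1') is unique to Taxon 5 (autapomorphy; uninformative for grouping).
Only Taxon 2 and Taxon 6 show the derived state '1' for C2, supporting them as a clade.
Only Taxon 2, Taxon 6, and Taxon 8 show the derived state '0' for C3, supporting them as a clade.
C4: derived state '0' in Taxon 2, Taxon 6, Taxon 7, and Taxon 8 only — synapomorphy for {Taxon 2, Taxon 6, Taxon 7, Taxon 8}.
All ingroup taxa share the derived state '1' for C5; it defines the ingroup but does not resolve relationships within it.
Most parsimonious ingroup topology: (((Taxon 8,(Taxon 6,Taxon 2)),Taxon 7),Taxon 5).
Taxon 2 and Taxon 6 form a cherry on this tree, so they are sister taxa.

Taxon 6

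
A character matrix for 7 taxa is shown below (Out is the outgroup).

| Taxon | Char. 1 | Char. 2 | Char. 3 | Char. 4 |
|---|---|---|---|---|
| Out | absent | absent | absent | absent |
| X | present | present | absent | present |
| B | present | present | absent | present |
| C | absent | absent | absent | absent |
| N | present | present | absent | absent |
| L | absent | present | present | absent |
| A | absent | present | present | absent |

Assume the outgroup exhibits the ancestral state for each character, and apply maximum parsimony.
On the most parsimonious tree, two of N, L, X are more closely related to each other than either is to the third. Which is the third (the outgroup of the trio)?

The outgroup has state 'absent' for every character, so 'present' is the derived state throughout.
Only B, N, and X show the derived state 'present' for Char. 1, supporting them as a clade.
Char. 2: derived state 'present' in A, B, L, N, and X only — synapomorphy for {A, B, L, N, X}.
Char. 3: derived state 'present' in A and L only — synapomorphy for {A, L}.
Only B and X show the derived state 'present' for Char. 4, supporting them as a clade.
Most parsimonious ingroup topology: ((((X,B),N),(L,A)),C).
N and X share a more recent common ancestor with each other than either does with L, so L is the least closely related of the three.

L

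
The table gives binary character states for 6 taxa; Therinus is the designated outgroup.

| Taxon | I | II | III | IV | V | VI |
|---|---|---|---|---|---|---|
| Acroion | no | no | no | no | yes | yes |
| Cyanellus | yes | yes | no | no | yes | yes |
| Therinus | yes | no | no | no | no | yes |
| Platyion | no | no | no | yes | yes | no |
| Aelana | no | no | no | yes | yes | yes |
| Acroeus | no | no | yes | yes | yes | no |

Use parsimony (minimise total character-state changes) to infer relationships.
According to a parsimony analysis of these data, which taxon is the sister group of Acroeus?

Character polarity is set by the outgroup: the derived state is whichever differs from the outgroup's state, so for I, VI the derived state is 'no', and for the remaining characters it is 'yes'.
Only Acroeus, Acroion, Aelana, and Platyion show the derived state 'no' for I, supporting them as a clade.
II: derived state 'yes' in Cyanellus only — an autapomorphy, so it tells us nothing about relationships among taxa.
III (derived state 'yes') is unique to Acroeus (autapomorphy; uninformative for grouping).
IV (derived state 'yes') is shared by Acroeus, Aelana, and Platyion — a synapomorphy uniting that clade.
V (derived state 'yes') is shared by all ingroup taxa — unites the whole ingroup.
VI: derived state 'no' in Acroeus and Platyion only — synapomorphy for {Acroeus, Platyion}.
Most parsimonious ingroup topology: ((((Acroeus,Platyion),Aelana),Acroion),Cyanellus).
Acroeus and Platyion form a cherry on this tree, so they are sister taxa.

Platyion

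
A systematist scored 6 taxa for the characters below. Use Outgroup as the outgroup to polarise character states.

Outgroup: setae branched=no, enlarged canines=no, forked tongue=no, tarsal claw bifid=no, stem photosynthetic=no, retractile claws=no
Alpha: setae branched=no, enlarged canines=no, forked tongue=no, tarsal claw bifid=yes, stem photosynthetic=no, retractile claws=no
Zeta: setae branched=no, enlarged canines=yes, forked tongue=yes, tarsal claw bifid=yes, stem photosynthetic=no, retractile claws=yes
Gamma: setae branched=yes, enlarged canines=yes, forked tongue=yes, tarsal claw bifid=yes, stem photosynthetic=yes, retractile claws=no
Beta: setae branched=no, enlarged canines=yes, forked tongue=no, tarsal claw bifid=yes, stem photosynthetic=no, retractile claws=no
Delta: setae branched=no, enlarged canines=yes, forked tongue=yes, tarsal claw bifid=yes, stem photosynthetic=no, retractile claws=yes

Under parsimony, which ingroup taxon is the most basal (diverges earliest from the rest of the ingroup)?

Alpha

The outgroup has state 'no' for every character, so 'yes' is the derived state throughout.
setae branched (derived state 'yes') is unique to Gamma (autapomorphy; uninformative for grouping).
enlarged canines: derived state 'yes' in Beta, Delta, Gamma, and Zeta only — synapomorphy for {Beta, Delta, Gamma, Zeta}.
forked tongue: derived state 'yes' in Delta, Gamma, and Zeta only — synapomorphy for {Delta, Gamma, Zeta}.
tarsal claw bifid (derived state 'yes') is shared by all ingroup taxa — unites the whole ingroup.
stem photosynthetic: derived state 'yes' in Gamma only — an autapomorphy, so it tells us nothing about relationships among taxa.
retractile claws (derived state 'yes') is shared by Delta and Zeta — a synapomorphy uniting that clade.
Most parsimonious ingroup topology: (Alpha,(((Zeta,Delta),Gamma),Beta)).
Alpha is sister to the clade containing all other ingroup taxa, so it is the earliest-diverging (most basal) ingroup lineage.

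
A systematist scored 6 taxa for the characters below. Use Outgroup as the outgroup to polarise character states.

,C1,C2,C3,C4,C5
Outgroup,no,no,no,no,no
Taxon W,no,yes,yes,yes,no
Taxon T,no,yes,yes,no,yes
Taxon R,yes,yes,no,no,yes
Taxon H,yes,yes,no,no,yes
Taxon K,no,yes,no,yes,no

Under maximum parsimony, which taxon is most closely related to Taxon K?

The outgroup has state 'no' for every character, so 'yes' is the derived state throughout.
C1: derived state 'yes' in Taxon H and Taxon R only — synapomorphy for {Taxon H, Taxon R}.
C2 (derived state 'yes') is shared by all ingroup taxa — unites the whole ingroup.
C3 groups Taxon T and Taxon W, which is incompatible with the clades supported by the remaining characters; treating it as convergent (homoplasy) costs fewer steps than any alternative tree.
C4 (derived state 'yes') is shared by Taxon K and Taxon W — a synapomorphy uniting that clade.
Only Taxon H, Taxon R, and Taxon T show the derived state 'yes' for C5, supporting them as a clade.
Most parsimonious ingroup topology: ((Taxon W,Taxon K),(Taxon T,(Taxon R,Taxon H))).
Taxon K and Taxon W form a cherry on this tree, so they are sister taxa.

Taxon W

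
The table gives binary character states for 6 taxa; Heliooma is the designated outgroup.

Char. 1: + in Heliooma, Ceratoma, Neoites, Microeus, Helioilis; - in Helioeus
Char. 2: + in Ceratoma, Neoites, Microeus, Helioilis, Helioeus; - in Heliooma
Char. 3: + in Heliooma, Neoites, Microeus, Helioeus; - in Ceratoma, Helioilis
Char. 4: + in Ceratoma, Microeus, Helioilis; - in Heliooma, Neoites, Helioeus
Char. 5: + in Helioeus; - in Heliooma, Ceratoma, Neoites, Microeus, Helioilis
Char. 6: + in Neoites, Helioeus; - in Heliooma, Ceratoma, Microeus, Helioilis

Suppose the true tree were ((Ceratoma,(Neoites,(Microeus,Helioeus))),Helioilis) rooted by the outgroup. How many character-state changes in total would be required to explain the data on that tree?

10

Map each character onto ((Ceratoma,(Neoites,(Microeus,Helioeus))),Helioilis) (rooted by Heliooma) and count the minimum state changes it requires (Fitch parsimony):
Char. 1: 1; Char. 2: 1; Char. 3: 2; Char. 4: 3; Char. 5: 1; Char. 6: 2.
Total tree length = 10.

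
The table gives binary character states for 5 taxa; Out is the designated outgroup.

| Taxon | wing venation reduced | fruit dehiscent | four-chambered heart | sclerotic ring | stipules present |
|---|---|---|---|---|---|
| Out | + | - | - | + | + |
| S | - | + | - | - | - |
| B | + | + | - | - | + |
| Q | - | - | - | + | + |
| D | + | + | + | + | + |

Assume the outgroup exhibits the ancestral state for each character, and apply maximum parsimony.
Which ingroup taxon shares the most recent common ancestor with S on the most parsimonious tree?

B

Character polarity is set by the outgroup: the derived state is whichever differs from the outgroup's state, so for wing venation reduced, sclerotic ring, stipules present the derived state is '-', and for the remaining characters it is '+'.
wing venation reduced groups Q and S, which is incompatible with the clades supported by the remaining characters; treating it as convergent (homoplasy) costs fewer steps than any alternative tree.
fruit dehiscent: derived state '+' in B, D, and S only — synapomorphy for {B, D, S}.
four-chambered heart (derived state '+') is unique to D (autapomorphy; uninformative for grouping).
sclerotic ring: derived state '-' in B and S only — synapomorphy for {B, S}.
stipules present (derived state '-') is unique to S (autapomorphy; uninformative for grouping).
Most parsimonious ingroup topology: (Q,(D,(S,B))).
S and B form a cherry on this tree, so they are sister taxa.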